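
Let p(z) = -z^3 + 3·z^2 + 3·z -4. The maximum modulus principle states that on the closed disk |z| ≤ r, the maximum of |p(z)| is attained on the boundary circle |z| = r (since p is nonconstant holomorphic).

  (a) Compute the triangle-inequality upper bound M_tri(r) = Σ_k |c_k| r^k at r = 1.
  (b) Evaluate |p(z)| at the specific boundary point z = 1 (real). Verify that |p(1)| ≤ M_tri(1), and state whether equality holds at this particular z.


Coefficients: c_0 = -4, c_1 = 3, c_2 = 3, c_3 = -1. Radius r = 1.
Part (a). Triangle bound: M_tri(r) = Σ_k |c_k| r^k
  = |-4|·1^0 + |3|·1^1 + |3|·1^2 + |-1|·1^3
  = 4 + 3 + 3 + 1 = 11.
This bounds M(r) := max_{|z|=r} |p(z)| from above; equality holds iff all terms c_k z^k can be made to align in phase at a single z on |z|=r.
Part (b). At z = 1 (real, on the circle |z| = r):
  p(1) = (-4)·1^0 + (3)·1^1 + (3)·1^2 + (-1)·1^3 = 1.
  |p(1)| = 1.
Check: |p(1)| = 1 ≤ 11 = M_tri(1). ✓ Equality does not hold at z = 1 (the coefficients have mixed signs, so the terms do not all align in phase there).

M_tri(1) = 11; |p(1)| = 1; equality at z=1: no.


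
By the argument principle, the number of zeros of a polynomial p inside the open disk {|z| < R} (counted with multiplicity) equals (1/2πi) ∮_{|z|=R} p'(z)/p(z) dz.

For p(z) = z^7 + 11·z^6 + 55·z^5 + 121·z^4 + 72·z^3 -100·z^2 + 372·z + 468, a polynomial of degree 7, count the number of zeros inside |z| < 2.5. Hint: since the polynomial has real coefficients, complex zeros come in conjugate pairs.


The zeros of p are: (-3 + 3i), (-3 - 3i), (1 + 1i), (1 - 1i), -1, (-3 + 2i), (-3 - 2i).
Their magnitudes are: 4.243, 4.243, 1.414, 1.414, 1, 3.606, 3.606.
Zeros with |z| < R = 2.5: (1 + 1i), (1 - 1i), -1.
Count = 3.
By the argument principle, (1/2πi) ∮_{|z|=R} p'(z)/p(z) dz equals exactly this count.

Number of zeros inside |z| < 2.5: 3.


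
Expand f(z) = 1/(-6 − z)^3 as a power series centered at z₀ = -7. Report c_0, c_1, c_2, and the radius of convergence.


Let w = z − z₀, so z = z₀ + w.
Then -6 − z = -6 − (z₀ + w) = (-6 − z₀) − w = 1 − w.
f(z) = 1/(1 − w)^3 = (1/(1)^3) · (1 − w/(1))^{−3}.
By the binomial series (1−u)^{−3} = Σ_{n≥0} C(n+2, 2) u^n for |u|<1, with u = w/(1):
  c_n = C(n+2, 2) / (1)^(n+3).
  c_0 = 1/(1)^3 = 1.
  c_1 = 3/(1)^4 = 3.
  c_2 = 6/(1)^5 = 6.
The series is valid for |w/d| < 1, i.e. |z − z₀| < |d|.
Radius of convergence: R = |-6 − z₀| = |1| = 1 (distance from z₀ to the singularity z = -6).

c_0 = 1, c_1 = 3, c_2 = 6; R = 1.


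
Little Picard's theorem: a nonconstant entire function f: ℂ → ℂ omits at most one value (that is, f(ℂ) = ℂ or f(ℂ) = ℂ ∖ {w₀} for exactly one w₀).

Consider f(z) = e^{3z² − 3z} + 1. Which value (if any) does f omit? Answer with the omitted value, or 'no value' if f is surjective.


Little Picard bounds the complement of f(ℂ) to at most one point.
The exponent g(z) = 3z² − 3z is a nonconstant polynomial, hence surjective onto ℂ. So e^{g(z)} takes every value in {e^w : w ∈ ℂ} = ℂ ∖ {0}. Adding 1 shifts the range to ℂ ∖ {1}. f omits exactly 1.

Omitted value: 1.


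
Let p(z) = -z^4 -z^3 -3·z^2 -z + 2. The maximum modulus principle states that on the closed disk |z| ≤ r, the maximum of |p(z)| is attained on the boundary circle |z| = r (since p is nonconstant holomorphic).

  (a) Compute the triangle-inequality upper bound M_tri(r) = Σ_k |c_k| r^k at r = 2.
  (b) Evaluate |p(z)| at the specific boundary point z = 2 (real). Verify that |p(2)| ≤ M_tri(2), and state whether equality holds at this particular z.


Coefficients: c_0 = 2, c_1 = -1, c_2 = -3, c_3 = -1, c_4 = -1. Radius r = 2.
Part (a). Triangle bound: M_tri(r) = Σ_k |c_k| r^k
  = |2|·2^0 + |-1|·2^1 + |-3|·2^2 + |-1|·2^3 + |-1|·2^4
  = 2 + 2 + 12 + 8 + 16 = 40.
This bounds M(r) := max_{|z|=r} |p(z)| from above; equality holds iff all terms c_k z^k can be made to align in phase at a single z on |z|=r.
Part (b). At z = 2 (real, on the circle |z| = r):
  p(2) = (2)·2^0 + (-1)·2^1 + (-3)·2^2 + (-1)·2^3 + (-1)·2^4 = -36.
  |p(2)| = 36.
Check: |p(2)| = 36 ≤ 40 = M_tri(2). ✓ Equality does not hold at z = 2 (the coefficients have mixed signs, so the terms do not all align in phase there).

M_tri(2) = 40; |p(2)| = 36; equality at z=2: no.


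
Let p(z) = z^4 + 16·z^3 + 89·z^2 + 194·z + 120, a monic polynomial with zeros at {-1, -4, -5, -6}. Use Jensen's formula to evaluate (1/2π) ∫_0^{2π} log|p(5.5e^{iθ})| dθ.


Zeros: -6, -5, -4, -1; r = 5.5.
Inside |z| < r: -5, -4, -1. Outside (|z| ≥ r): -6.
p(0) = 120, so log|p(0)| = log(120) = 4.7875.
Apply Jensen: I(r) = log|p(0)| + Σ_k log(r/|z_k|), summed over zeros inside |z| < r.
  log(r/|z_k|) for z_k = -1: log(5.5/1) = 1.7047
  log(r/|z_k|) for z_k = -4: log(5.5/4) = 0.3185
  log(r/|z_k|) for z_k = -5: log(5.5/5) = 0.0953
  Outside zeros (-6) contribute nothing to the Jensen sum.
Sum over inside zeros: 2.1185.
I(r) = log|p(0)| + (inside sum) = 4.7875 + 2.1185 = 6.9060.
Note: since some zeros are outside |z| ≤ r, the simplified n·log(r) form does NOT apply — only the inside zeros contribute.

I(r) ≈ 6.9060.


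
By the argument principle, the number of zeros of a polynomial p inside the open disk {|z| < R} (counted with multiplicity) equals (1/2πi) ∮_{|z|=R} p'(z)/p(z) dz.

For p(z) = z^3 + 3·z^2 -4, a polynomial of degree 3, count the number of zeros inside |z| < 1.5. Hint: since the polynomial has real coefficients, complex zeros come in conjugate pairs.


The zeros of p are: -2, 1, -2.
Their magnitudes are: 2, 1, 2.
Zeros with |z| < R = 1.5: 1.
Count = 1.
By the argument principle, (1/2πi) ∮_{|z|=R} p'(z)/p(z) dz equals exactly this count.

Number of zeros inside |z| < 1.5: 1.


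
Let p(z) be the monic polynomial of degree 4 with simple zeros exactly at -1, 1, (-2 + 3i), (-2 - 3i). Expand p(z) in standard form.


The polynomial is p(z) = ∏_{α ∈ S} (z − α), where S = {-1, 1, (-2 + 3i), (-2 - 3i)}.
Expanding the product yields: p(z) = z^4 + 4·z^3 + 12·z^2 -4·z -13.
Note conjugate pairs combine to real quadratics: (z − (-2+3i))(z − (-2−3i)) = z² + 4z + 13.
The resulting polynomial has degree 4 and real coefficients as required.

p(z) = z^4 + 4·z^3 + 12·z^2 -4·z -13.


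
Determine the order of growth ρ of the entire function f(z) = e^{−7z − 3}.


|e^{−7z − 3}| = e^{Re(-7·z) + -3} ≤ e^{7|z|^1 + -3} = e^{7r^1 + -3} on |z| = r, so ρ ≤ 1. Choosing z on |z|=r so that -7·z is real positive (always possible by picking arg z appropriately) gives |f(z)| = e^{7r^1 + -3}, matching the bound. The additive constant -3 does not affect log log M(r) ~ 1·log r. Hence ρ = 1.
Therefore ρ = 1.

Order ρ = 1.


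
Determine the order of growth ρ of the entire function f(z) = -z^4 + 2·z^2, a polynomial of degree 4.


|f(z)| ≤ Σ|c_k|·r^k = O(r^4) as r → ∞. Polynomial growth is O(e^{r^ε}) for every ε > 0 (since r^4/e^{r^ε} → 0), so ρ ≤ ε for all ε > 0, i.e. ρ = 0. Every nonconstant polynomial has order 0.
Therefore ρ = 0.

Order ρ = 0.


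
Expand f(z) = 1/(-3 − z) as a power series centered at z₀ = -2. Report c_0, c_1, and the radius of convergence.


Let w = z − z₀, so z = z₀ + w.
Then -3 − z = -3 − (z₀ + w) = (-3 − z₀) − w = -1 − w.
f(z) = 1/(-1 − w) = (1/(-1)) · 1/(1 − w/(-1)) = Σ_{n≥0} w^n / (-1)^(n+1).
So c_n = 1/(-1)^(n+1):
  c_0 = 1/(-1)^1 = -1.
  c_1 = 1/(-1)^2 = 1.
The series is valid for |w/d| < 1, i.e. |z − z₀| < |d|.
Radius of convergence: R = |-3 − z₀| = |-1| = 1 (distance from z₀ to the singularity z = -3).

c_0 = -1, c_1 = 1; R = 1.


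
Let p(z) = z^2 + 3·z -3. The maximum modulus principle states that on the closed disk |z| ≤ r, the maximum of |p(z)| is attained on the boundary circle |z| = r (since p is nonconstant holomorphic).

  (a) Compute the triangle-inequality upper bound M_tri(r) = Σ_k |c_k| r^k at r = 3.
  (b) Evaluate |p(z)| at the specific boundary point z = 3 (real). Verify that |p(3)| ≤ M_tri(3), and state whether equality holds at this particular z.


Coefficients: c_0 = -3, c_1 = 3, c_2 = 1. Radius r = 3.
Part (a). Triangle bound: M_tri(r) = Σ_k |c_k| r^k
  = |-3|·3^0 + |3|·3^1 + |1|·3^2
  = 3 + 9 + 9 = 21.
This bounds M(r) := max_{|z|=r} |p(z)| from above; equality holds iff all terms c_k z^k can be made to align in phase at a single z on |z|=r.
Part (b). At z = 3 (real, on the circle |z| = r):
  p(3) = (-3)·3^0 + (3)·3^1 + (1)·3^2 = 15.
  |p(3)| = 15.
Check: |p(3)| = 15 ≤ 21 = M_tri(3). ✓ Equality does not hold at z = 3 (the coefficients have mixed signs, so the terms do not all align in phase there).

M_tri(3) = 21; |p(3)| = 15; equality at z=3: no.


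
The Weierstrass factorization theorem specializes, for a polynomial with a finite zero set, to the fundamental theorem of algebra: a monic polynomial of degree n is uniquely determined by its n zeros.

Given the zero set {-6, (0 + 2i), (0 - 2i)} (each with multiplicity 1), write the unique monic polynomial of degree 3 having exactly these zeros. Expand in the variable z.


The polynomial is p(z) = ∏_{α ∈ S} (z − α), where S = {-6, (0 + 2i), (0 - 2i)}.
Expanding the product yields: p(z) = z^3 + 6·z^2 + 4·z + 24.
Note conjugate pairs combine to real quadratics: (z − (0+2i))(z − (0−2i)) = z² + 4.
The resulting polynomial has degree 3 and real coefficients as required.

p(z) = z^3 + 6·z^2 + 4·z + 24.


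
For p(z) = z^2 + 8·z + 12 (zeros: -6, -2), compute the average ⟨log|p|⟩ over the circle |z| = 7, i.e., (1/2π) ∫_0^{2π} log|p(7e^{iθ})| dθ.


Zeros: -6, -2; r = 7.
Inside |z| < r: -6, -2. Outside (|z| ≥ r): ∅.
p(0) = 12, so log|p(0)| = log(12) = 2.4849.
Apply Jensen: I(r) = log|p(0)| + Σ_k log(r/|z_k|), summed over zeros inside |z| < r.
  log(r/|z_k|) for z_k = -6: log(7/6) = 0.1542
  log(r/|z_k|) for z_k = -2: log(7/2) = 1.2528
Sum over inside zeros: 1.4069.
I(r) = log|p(0)| + (inside sum) = 2.4849 + 1.4069 = 3.8918.
Closed form (all zeros inside, monic): I(r) = n·log(r) = 2·log(7) = 3.8918. ✓

I(r) ≈ 3.8918.


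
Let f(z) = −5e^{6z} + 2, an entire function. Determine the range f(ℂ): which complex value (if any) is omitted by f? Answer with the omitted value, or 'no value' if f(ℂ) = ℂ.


Little Picard bounds the complement of f(ℂ) to at most one point.
e^{6z} is never zero on ℂ, so -5·e^{6z} takes every value in ℂ ∖ {0}. Adding 2 shifts the range to ℂ ∖ {2}. Thus f omits exactly the value 2.

Omitted value: 2.


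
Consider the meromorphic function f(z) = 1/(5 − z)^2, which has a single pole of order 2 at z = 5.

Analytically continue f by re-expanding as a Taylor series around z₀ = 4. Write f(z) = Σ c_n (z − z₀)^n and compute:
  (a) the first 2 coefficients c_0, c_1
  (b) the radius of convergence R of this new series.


Let w = z − z₀, so z = z₀ + w.
Then 5 − z = 5 − (z₀ + w) = (5 − z₀) − w = 1 − w.
f(z) = 1/(1 − w)^2 = (1/(1)^2) · (1 − w/(1))^{−2}.
By the binomial series (1−u)^{−2} = Σ_{n≥0} C(n+1, 1) u^n for |u|<1, with u = w/(1):
  c_n = C(n+1, 1) / (1)^(n+2).
  c_0 = 1/(1)^2 = 1.
  c_1 = 2/(1)^3 = 2.
The series is valid for |w/d| < 1, i.e. |z − z₀| < |d|.
Radius of convergence: R = |5 − z₀| = |1| = 1 (distance from z₀ to the singularity z = 5).

c_0 = 1, c_1 = 2; R = 1.


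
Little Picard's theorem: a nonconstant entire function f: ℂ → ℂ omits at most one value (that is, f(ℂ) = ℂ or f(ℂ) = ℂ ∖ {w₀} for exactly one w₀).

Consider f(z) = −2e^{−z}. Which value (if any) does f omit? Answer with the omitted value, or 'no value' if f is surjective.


Little Picard bounds the complement of f(ℂ) to at most one point.
e^{−z} is never zero on ℂ, so -2·e^{−z} takes every value in ℂ ∖ {0}. Adding 0 shifts the range to ℂ ∖ {0}. Thus f omits exactly the value 0.

Omitted value: 0.


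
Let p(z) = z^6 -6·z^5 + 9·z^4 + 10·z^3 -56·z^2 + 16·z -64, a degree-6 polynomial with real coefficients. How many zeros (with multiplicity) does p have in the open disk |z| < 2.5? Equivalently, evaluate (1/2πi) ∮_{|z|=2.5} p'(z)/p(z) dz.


The zeros of p are: (0 + 1i), (0 - 1i), (2 + 2i), (2 - 2i), -2, 4.
Their magnitudes are: 1, 1, 2.828, 2.828, 2, 4.
Zeros with |z| < R = 2.5: (0 + 1i), (0 - 1i), -2.
Count = 3.
By the argument principle, (1/2πi) ∮_{|z|=R} p'(z)/p(z) dz equals exactly this count.

Number of zeros inside |z| < 2.5: 3.


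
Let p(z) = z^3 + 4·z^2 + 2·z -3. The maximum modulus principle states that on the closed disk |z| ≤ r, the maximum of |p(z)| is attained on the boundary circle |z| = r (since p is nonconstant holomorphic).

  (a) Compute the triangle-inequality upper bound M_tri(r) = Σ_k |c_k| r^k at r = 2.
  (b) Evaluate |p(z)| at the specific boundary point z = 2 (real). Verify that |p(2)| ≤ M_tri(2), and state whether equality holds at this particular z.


Coefficients: c_0 = -3, c_1 = 2, c_2 = 4, c_3 = 1. Radius r = 2.
Part (a). Triangle bound: M_tri(r) = Σ_k |c_k| r^k
  = |-3|·2^0 + |2|·2^1 + |4|·2^2 + |1|·2^3
  = 3 + 4 + 16 + 8 = 31.
This bounds M(r) := max_{|z|=r} |p(z)| from above; equality holds iff all terms c_k z^k can be made to align in phase at a single z on |z|=r.
Part (b). At z = 2 (real, on the circle |z| = r):
  p(2) = (-3)·2^0 + (2)·2^1 + (4)·2^2 + (1)·2^3 = 25.
  |p(2)| = 25.
Check: |p(2)| = 25 ≤ 31 = M_tri(2). ✓ Equality does not hold at z = 2 (the coefficients have mixed signs, so the terms do not all align in phase there).

M_tri(2) = 31; |p(2)| = 25; equality at z=2: no.


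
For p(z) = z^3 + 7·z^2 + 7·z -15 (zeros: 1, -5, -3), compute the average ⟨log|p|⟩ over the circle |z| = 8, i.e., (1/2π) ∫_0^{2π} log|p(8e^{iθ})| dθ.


Zeros: -5, -3, 1; r = 8.
Inside |z| < r: -5, -3, 1. Outside (|z| ≥ r): ∅.
p(0) = -15, so log|p(0)| = log(15) = 2.7081.
Apply Jensen: I(r) = log|p(0)| + Σ_k log(r/|z_k|), summed over zeros inside |z| < r.
  log(r/|z_k|) for z_k = 1: log(8/1) = 2.0794
  log(r/|z_k|) for z_k = -5: log(8/5) = 0.4700
  log(r/|z_k|) for z_k = -3: log(8/3) = 0.9808
Sum over inside zeros: 3.5303.
I(r) = log|p(0)| + (inside sum) = 2.7081 + 3.5303 = 6.2383.
Closed form (all zeros inside, monic): I(r) = n·log(r) = 3·log(8) = 6.2383. ✓

I(r) ≈ 6.2383.


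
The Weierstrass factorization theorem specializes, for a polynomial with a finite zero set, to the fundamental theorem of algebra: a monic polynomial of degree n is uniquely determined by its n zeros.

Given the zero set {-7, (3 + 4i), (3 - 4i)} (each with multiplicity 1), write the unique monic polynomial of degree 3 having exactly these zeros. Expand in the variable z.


The polynomial is p(z) = ∏_{α ∈ S} (z − α), where S = {-7, (3 + 4i), (3 - 4i)}.
Expanding the product yields: p(z) = z^3 + z^2 -17·z + 175.
Note conjugate pairs combine to real quadratics: (z − (3+4i))(z − (3−4i)) = z² − 6z + 25.
The resulting polynomial has degree 3 and real coefficients as required.

p(z) = z^3 + z^2 -17·z + 175.


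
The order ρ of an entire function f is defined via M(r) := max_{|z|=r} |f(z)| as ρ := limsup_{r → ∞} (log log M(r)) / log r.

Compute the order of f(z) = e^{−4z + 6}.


|e^{−4z + 6}| = e^{Re(-4·z) + 6} ≤ e^{4|z|^1 + 6} = e^{4r^1 + 6} on |z| = r, so ρ ≤ 1. Choosing z on |z|=r so that -4·z is real positive (always possible by picking arg z appropriately) gives |f(z)| = e^{4r^1 + 6}, matching the bound. The additive constant 6 does not affect log log M(r) ~ 1·log r. Hence ρ = 1.
Therefore ρ = 1.

Order ρ = 1.


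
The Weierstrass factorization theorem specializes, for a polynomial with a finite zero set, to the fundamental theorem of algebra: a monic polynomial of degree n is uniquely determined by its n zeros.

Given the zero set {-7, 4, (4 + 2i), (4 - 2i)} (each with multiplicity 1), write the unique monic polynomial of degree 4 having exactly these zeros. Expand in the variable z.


The polynomial is p(z) = ∏_{α ∈ S} (z − α), where S = {-7, 4, (4 + 2i), (4 - 2i)}.
Expanding the product yields: p(z) = z^4 -5·z^3 -32·z^2 + 284·z -560.
Note conjugate pairs combine to real quadratics: (z − (4+2i))(z − (4−2i)) = z² − 8z + 20.
The resulting polynomial has degree 4 and real coefficients as required.

p(z) = z^4 -5·z^3 -32·z^2 + 284·z -560.


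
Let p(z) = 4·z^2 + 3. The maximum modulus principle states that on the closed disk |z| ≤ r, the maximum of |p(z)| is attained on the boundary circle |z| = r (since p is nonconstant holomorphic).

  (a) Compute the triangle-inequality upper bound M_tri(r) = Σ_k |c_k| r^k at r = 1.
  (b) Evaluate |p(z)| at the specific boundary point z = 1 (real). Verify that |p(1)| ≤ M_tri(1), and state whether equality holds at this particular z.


Coefficients: c_0 = 3, c_1 = 0, c_2 = 4. Radius r = 1.
Part (a). Triangle bound: M_tri(r) = Σ_k |c_k| r^k
  = |3|·1^0 + |0|·1^1 + |4|·1^2
  = 3 + 0 + 4 = 7.
This bounds M(r) := max_{|z|=r} |p(z)| from above; equality holds iff all terms c_k z^k can be made to align in phase at a single z on |z|=r.
Part (b). At z = 1 (real, on the circle |z| = r):
  p(1) = (3)·1^0 + (0)·1^1 + (4)·1^2 = 7.
  |p(1)| = 7.
Since all nonzero coefficients share the same sign, |p(1)| = 7 = M_tri(1); the triangle bound is attained at z = 1, so in fact M(r) = 7.

M_tri(1) = 7; |p(1)| = 7; equality at z=1: yes.


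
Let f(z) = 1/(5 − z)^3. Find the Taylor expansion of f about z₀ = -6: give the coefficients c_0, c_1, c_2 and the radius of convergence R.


Let w = z − z₀, so z = z₀ + w.
Then 5 − z = 5 − (z₀ + w) = (5 − z₀) − w = 11 − w.
f(z) = 1/(11 − w)^3 = (1/(11)^3) · (1 − w/(11))^{−3}.
By the binomial series (1−u)^{−3} = Σ_{n≥0} C(n+2, 2) u^n for |u|<1, with u = w/(11):
  c_n = C(n+2, 2) / (11)^(n+3).
  c_0 = 1/(11)^3 = 1/1331.
  c_1 = 3/(11)^4 = 3/14641.
  c_2 = 6/(11)^5 = 6/161051.
The series is valid for |w/d| < 1, i.e. |z − z₀| < |d|.
Radius of convergence: R = |5 − z₀| = |11| = 11 (distance from z₀ to the singularity z = 5).

c_0 = 1/1331, c_1 = 3/14641, c_2 = 6/161051; R = 11.


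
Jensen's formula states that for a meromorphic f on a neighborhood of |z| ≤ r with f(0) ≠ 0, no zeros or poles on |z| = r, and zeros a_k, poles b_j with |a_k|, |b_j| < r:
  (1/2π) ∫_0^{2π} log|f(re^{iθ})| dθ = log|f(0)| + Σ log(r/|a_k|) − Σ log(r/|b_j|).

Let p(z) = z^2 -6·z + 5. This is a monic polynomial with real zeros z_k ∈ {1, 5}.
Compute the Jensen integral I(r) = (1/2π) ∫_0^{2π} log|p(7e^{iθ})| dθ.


Zeros: 1, 5; r = 7.
Inside |z| < r: 1, 5. Outside (|z| ≥ r): ∅.
p(0) = 5, so log|p(0)| = log(5) = 1.6094.
Apply Jensen: I(r) = log|p(0)| + Σ_k log(r/|z_k|), summed over zeros inside |z| < r.
  log(r/|z_k|) for z_k = 1: log(7/1) = 1.9459
  log(r/|z_k|) for z_k = 5: log(7/5) = 0.3365
Sum over inside zeros: 2.2824.
I(r) = log|p(0)| + (inside sum) = 1.6094 + 2.2824 = 3.8918.
Closed form (all zeros inside, monic): I(r) = n·log(r) = 2·log(7) = 3.8918. ✓

I(r) ≈ 3.8918.


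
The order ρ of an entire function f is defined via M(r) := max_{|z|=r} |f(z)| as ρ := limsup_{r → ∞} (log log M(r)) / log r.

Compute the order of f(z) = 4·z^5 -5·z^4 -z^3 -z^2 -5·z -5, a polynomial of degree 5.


|f(z)| ≤ Σ|c_k|·r^k = O(r^5) as r → ∞. Polynomial growth is O(e^{r^ε}) for every ε > 0 (since r^5/e^{r^ε} → 0), so ρ ≤ ε for all ε > 0, i.e. ρ = 0. Every nonconstant polynomial has order 0.
Therefore ρ = 0.

Order ρ = 0.


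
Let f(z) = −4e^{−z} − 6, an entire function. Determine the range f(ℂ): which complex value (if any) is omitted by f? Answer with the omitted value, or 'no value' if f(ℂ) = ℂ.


Little Picard bounds the complement of f(ℂ) to at most one point.
e^{−z} is never zero on ℂ, so -4·e^{−z} takes every value in ℂ ∖ {0}. Adding -6 shifts the range to ℂ ∖ {-6}. Thus f omits exactly the value -6.

Omitted value: -6.


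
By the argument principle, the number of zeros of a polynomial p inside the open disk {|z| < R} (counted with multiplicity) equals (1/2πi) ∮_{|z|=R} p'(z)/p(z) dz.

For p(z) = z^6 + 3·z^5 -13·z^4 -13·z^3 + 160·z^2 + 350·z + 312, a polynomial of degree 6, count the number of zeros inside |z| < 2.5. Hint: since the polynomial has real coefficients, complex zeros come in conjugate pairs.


The zeros of p are: (-1 + 1i), (-1 - 1i), -4, (3 + 2i), (3 - 2i), -3.
Their magnitudes are: 1.414, 1.414, 4, 3.606, 3.606, 3.
Zeros with |z| < R = 2.5: (-1 + 1i), (-1 - 1i).
Count = 2.
By the argument principle, (1/2πi) ∮_{|z|=R} p'(z)/p(z) dz equals exactly this count.

Number of zeros inside |z| < 2.5: 2.


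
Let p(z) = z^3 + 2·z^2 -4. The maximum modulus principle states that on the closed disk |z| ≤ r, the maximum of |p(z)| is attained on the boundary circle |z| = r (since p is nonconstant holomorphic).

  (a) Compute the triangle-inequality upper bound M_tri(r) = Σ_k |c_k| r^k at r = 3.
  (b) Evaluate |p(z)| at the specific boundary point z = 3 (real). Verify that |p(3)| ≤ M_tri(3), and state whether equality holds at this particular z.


Coefficients: c_0 = -4, c_1 = 0, c_2 = 2, c_3 = 1. Radius r = 3.
Part (a). Triangle bound: M_tri(r) = Σ_k |c_k| r^k
  = |-4|·3^0 + |0|·3^1 + |2|·3^2 + |1|·3^3
  = 4 + 0 + 18 + 27 = 49.
This bounds M(r) := max_{|z|=r} |p(z)| from above; equality holds iff all terms c_k z^k can be made to align in phase at a single z on |z|=r.
Part (b). At z = 3 (real, on the circle |z| = r):
  p(3) = (-4)·3^0 + (0)·3^1 + (2)·3^2 + (1)·3^3 = 41.
  |p(3)| = 41.
Check: |p(3)| = 41 ≤ 49 = M_tri(3). ✓ Equality does not hold at z = 3 (the coefficients have mixed signs, so the terms do not all align in phase there).

M_tri(3) = 49; |p(3)| = 41; equality at z=3: no.


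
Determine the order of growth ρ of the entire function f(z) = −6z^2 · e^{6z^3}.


M(r) = max_{|z|=r} |-6|·|z|^2·|e^{6z^3}| = 6·r^2 · e^{6r^3} (the factors attain their maxima compatibly on |z|=r). Then log M(r) = log 6 + 2·log r + 6r^3, dominated by the last term, so log log M(r) ~ 3·log r. The polynomial factor -6z^2 contributes only a log r term and does not affect the order. ρ = 3.
Therefore ρ = 3.

Order ρ = 3.


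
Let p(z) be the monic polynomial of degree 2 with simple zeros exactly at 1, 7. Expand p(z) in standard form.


The polynomial is p(z) = ∏_{α ∈ S} (z − α), where S = {1, 7}.
Expanding the product yields: p(z) = z^2 -8·z + 7.
The resulting polynomial has degree 2 and real coefficients as required.

p(z) = z^2 -8·z + 7.


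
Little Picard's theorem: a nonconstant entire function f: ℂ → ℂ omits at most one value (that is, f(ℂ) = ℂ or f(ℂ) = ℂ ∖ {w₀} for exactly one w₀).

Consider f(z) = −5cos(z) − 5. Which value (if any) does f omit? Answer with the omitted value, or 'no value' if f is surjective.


Little Picard bounds the complement of f(ℂ) to at most one point.
cos is entire and surjective onto ℂ: for every w ∈ ℂ, cos(ζ) = w has a solution ζ ∈ ℂ (e.g., via the complex inverse arccos). With ζ = z this gives z = ζ/(1). Then -5·cos(z) takes every value in -5·ℂ = ℂ, and adding -5 is a bijection of ℂ. So f is surjective and omits no value. (Note: only on the real line is cos bounded by [−1, 1].)

Omitted value: no value.


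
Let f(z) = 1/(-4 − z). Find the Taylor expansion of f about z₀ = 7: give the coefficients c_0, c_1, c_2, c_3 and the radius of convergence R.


Let w = z − z₀, so z = z₀ + w.
Then -4 − z = -4 − (z₀ + w) = (-4 − z₀) − w = -11 − w.
f(z) = 1/(-11 − w) = (1/(-11)) · 1/(1 − w/(-11)) = Σ_{n≥0} w^n / (-11)^(n+1).
So c_n = 1/(-11)^(n+1):
  c_0 = 1/(-11)^1 = -1/11.
  c_1 = 1/(-11)^2 = 1/121.
  c_2 = 1/(-11)^3 = -1/1331.
  c_3 = 1/(-11)^4 = 1/14641.
The series is valid for |w/d| < 1, i.e. |z − z₀| < |d|.
Radius of convergence: R = |-4 − z₀| = |-11| = 11 (distance from z₀ to the singularity z = -4).

c_0 = -1/11, c_1 = 1/121, c_2 = -1/1331, c_3 = 1/14641; R = 11.


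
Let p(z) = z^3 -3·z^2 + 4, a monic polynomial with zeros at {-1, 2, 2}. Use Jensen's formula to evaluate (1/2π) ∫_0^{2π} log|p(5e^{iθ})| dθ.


Zeros: -1, 2, 2; r = 5.
Inside |z| < r: -1, 2, 2. Outside (|z| ≥ r): ∅.
p(0) = 4, so log|p(0)| = log(4) = 1.3863.
Apply Jensen: I(r) = log|p(0)| + Σ_k log(r/|z_k|), summed over zeros inside |z| < r.
  log(r/|z_k|) for z_k = -1: log(5/1) = 1.6094
  log(r/|z_k|) for z_k = 2: log(5/2) = 0.9163
  log(r/|z_k|) for z_k = 2: log(5/2) = 0.9163
Sum over inside zeros: 3.4420.
I(r) = log|p(0)| + (inside sum) = 1.3863 + 3.4420 = 4.8283.
Closed form (all zeros inside, monic): I(r) = n·log(r) = 3·log(5) = 4.8283. ✓

I(r) ≈ 4.8283.


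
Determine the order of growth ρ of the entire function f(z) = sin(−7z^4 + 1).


Write sin(w) = (e^{iw} ± e^{−iw})/(2 or 2i), so |sin(w)| ≤ e^{|w|}. With w = −7z^4 + 1, |w| ≤ 7r^4 + 1 on |z|=r, giving M(r) ≤ e^{7r^4 + 1} and ρ ≤ 4. For the lower bound, choose z on |z|=r with -7z^4 purely imaginary of modulus 7r^4; then |sin(−7z^4 + 1)| grows like e^{7r^4}/2, so ρ ≥ 4. Hence ρ = 4.
Therefore ρ = 4.

Order ρ = 4.


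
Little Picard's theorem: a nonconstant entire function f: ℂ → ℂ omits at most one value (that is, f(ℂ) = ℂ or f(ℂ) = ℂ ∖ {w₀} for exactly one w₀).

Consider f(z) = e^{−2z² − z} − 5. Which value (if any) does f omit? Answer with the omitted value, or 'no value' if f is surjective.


Little Picard bounds the complement of f(ℂ) to at most one point.
The exponent g(z) = −2z² − z is a nonconstant polynomial, hence surjective onto ℂ. So e^{g(z)} takes every value in {e^w : w ∈ ℂ} = ℂ ∖ {0}. Adding -5 shifts the range to ℂ ∖ {-5}. f omits exactly -5.

Omitted value: -5.


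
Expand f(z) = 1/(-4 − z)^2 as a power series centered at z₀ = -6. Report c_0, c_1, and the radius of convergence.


Let w = z − z₀, so z = z₀ + w.
Then -4 − z = -4 − (z₀ + w) = (-4 − z₀) − w = 2 − w.
f(z) = 1/(2 − w)^2 = (1/(2)^2) · (1 − w/(2))^{−2}.
By the binomial series (1−u)^{−2} = Σ_{n≥0} C(n+1, 1) u^n for |u|<1, with u = w/(2):
  c_n = C(n+1, 1) / (2)^(n+2).
  c_0 = 1/(2)^2 = 1/4.
  c_1 = 2/(2)^3 = 1/4.
The series is valid for |w/d| < 1, i.e. |z − z₀| < |d|.
Radius of convergence: R = |-4 − z₀| = |2| = 2 (distance from z₀ to the singularity z = -4).

c_0 = 1/4, c_1 = 1/4; R = 2.


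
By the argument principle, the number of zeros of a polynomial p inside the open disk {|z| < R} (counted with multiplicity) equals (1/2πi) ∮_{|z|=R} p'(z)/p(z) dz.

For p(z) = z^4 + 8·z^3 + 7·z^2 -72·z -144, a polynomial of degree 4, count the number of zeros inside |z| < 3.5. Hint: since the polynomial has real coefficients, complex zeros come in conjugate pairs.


The zeros of p are: -4, 3, -3, -4.
Their magnitudes are: 4, 3, 3, 4.
Zeros with |z| < R = 3.5: 3, -3.
Count = 2.
By the argument principle, (1/2πi) ∮_{|z|=R} p'(z)/p(z) dz equals exactly this count.

Number of zeros inside |z| < 3.5: 2.


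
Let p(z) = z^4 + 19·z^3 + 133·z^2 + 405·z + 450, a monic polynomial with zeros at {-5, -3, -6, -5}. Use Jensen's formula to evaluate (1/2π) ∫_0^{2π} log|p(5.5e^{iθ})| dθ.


Zeros: -6, -5, -5, -3; r = 5.5.
Inside |z| < r: -5, -5, -3. Outside (|z| ≥ r): -6.
p(0) = 450, so log|p(0)| = log(450) = 6.1092.
Apply Jensen: I(r) = log|p(0)| + Σ_k log(r/|z_k|), summed over zeros inside |z| < r.
  log(r/|z_k|) for z_k = -5: log(5.5/5) = 0.0953
  log(r/|z_k|) for z_k = -3: log(5.5/3) = 0.6061
  log(r/|z_k|) for z_k = -5: log(5.5/5) = 0.0953
  Outside zeros (-6) contribute nothing to the Jensen sum.
Sum over inside zeros: 0.7968.
I(r) = log|p(0)| + (inside sum) = 6.1092 + 0.7968 = 6.9060.
Note: since some zeros are outside |z| ≤ r, the simplified n·log(r) form does NOT apply — only the inside zeros contribute.

I(r) ≈ 6.9060.


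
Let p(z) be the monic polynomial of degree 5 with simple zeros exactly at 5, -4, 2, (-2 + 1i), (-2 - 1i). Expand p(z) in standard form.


The polynomial is p(z) = ∏_{α ∈ S} (z − α), where S = {5, -4, 2, (-2 + 1i), (-2 - 1i)}.
Expanding the product yields: p(z) = z^5 + z^4 -25·z^3 -47·z^2 + 70·z + 200.
Note conjugate pairs combine to real quadratics: (z − (-2+1i))(z − (-2−1i)) = z² + 4z + 5.
The resulting polynomial has degree 5 and real coefficients as required.

p(z) = z^5 + z^4 -25·z^3 -47·z^2 + 70·z + 200.


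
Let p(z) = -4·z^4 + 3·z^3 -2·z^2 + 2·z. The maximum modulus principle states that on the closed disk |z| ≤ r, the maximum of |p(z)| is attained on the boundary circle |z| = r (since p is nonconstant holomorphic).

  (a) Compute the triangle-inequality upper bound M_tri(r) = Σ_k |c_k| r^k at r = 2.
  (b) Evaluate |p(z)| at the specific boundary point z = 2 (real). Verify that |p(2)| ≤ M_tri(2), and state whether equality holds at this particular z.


Coefficients: c_0 = 0, c_1 = 2, c_2 = -2, c_3 = 3, c_4 = -4. Radius r = 2.
Part (a). Triangle bound: M_tri(r) = Σ_k |c_k| r^k
  = |0|·2^0 + |2|·2^1 + |-2|·2^2 + |3|·2^3 + |-4|·2^4
  = 0 + 4 + 8 + 24 + 64 = 100.
This bounds M(r) := max_{|z|=r} |p(z)| from above; equality holds iff all terms c_k z^k can be made to align in phase at a single z on |z|=r.
Part (b). At z = 2 (real, on the circle |z| = r):
  p(2) = (0)·2^0 + (2)·2^1 + (-2)·2^2 + (3)·2^3 + (-4)·2^4 = -44.
  |p(2)| = 44.
Check: |p(2)| = 44 ≤ 100 = M_tri(2). ✓ Equality does not hold at z = 2 (the coefficients have mixed signs, so the terms do not all align in phase there).

M_tri(2) = 100; |p(2)| = 44; equality at z=2: no.


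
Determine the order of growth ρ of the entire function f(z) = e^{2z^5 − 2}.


|e^{2z^5 − 2}| = e^{Re(2·z^5) + -2} ≤ e^{2|z|^5 + -2} = e^{2r^5 + -2} on |z| = r, so ρ ≤ 5. Choosing z on |z|=r so that 2·z^5 is real positive (always possible by picking arg z appropriately) gives |f(z)| = e^{2r^5 + -2}, matching the bound. The additive constant -2 does not affect log log M(r) ~ 5·log r. Hence ρ = 5.
Therefore ρ = 5.

Order ρ = 5.


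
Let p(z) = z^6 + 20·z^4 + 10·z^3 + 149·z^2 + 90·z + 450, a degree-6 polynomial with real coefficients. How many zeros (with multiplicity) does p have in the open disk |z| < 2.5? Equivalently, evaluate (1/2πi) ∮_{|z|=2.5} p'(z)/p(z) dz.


The zeros of p are: (1 + 3i), (1 - 3i), (-1 + 2i), (-1 - 2i), (0 + 3i), (0 - 3i).
Their magnitudes are: 3.162, 3.162, 2.236, 2.236, 3, 3.
Zeros with |z| < R = 2.5: (-1 + 2i), (-1 - 2i).
Count = 2.
By the argument principle, (1/2πi) ∮_{|z|=R} p'(z)/p(z) dz equals exactly this count.

Number of zeros inside |z| < 2.5: 2.


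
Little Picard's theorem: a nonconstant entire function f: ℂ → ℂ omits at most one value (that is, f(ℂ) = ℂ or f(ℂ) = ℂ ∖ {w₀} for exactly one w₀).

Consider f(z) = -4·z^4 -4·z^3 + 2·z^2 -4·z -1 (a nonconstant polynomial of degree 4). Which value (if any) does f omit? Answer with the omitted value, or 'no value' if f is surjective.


Little Picard bounds the complement of f(ℂ) to at most one point.
For every w ∈ ℂ, the equation p(z) − w = 0 is a nonconstant polynomial in z and hence has at least one root by the fundamental theorem of algebra. So p is surjective onto ℂ, omitting no value.

Omitted value: no value.


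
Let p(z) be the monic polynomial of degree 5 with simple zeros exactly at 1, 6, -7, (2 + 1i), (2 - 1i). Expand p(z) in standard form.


The polynomial is p(z) = ∏_{α ∈ S} (z − α), where S = {1, 6, -7, (2 + 1i), (2 - 1i)}.
Expanding the product yields: p(z) = z^5 -4·z^4 -38·z^3 + 214·z^2 -383·z + 210.
Note conjugate pairs combine to real quadratics: (z − (2+1i))(z − (2−1i)) = z² − 4z + 5.
The resulting polynomial has degree 5 and real coefficients as required.

p(z) = z^5 -4·z^4 -38·z^3 + 214·z^2 -383·z + 210.


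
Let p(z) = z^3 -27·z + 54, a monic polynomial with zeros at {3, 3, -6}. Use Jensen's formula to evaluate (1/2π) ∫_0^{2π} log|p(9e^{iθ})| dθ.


Zeros: -6, 3, 3; r = 9.
Inside |z| < r: -6, 3, 3. Outside (|z| ≥ r): ∅.
p(0) = 54, so log|p(0)| = log(54) = 3.9890.
Apply Jensen: I(r) = log|p(0)| + Σ_k log(r/|z_k|), summed over zeros inside |z| < r.
  log(r/|z_k|) for z_k = 3: log(9/3) = 1.0986
  log(r/|z_k|) for z_k = 3: log(9/3) = 1.0986
  log(r/|z_k|) for z_k = -6: log(9/6) = 0.4055
Sum over inside zeros: 2.6027.
I(r) = log|p(0)| + (inside sum) = 3.9890 + 2.6027 = 6.5917.
Closed form (all zeros inside, monic): I(r) = n·log(r) = 3·log(9) = 6.5917. ✓

I(r) ≈ 6.5917.


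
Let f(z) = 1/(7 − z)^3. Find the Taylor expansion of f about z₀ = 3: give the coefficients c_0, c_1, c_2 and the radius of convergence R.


Let w = z − z₀, so z = z₀ + w.
Then 7 − z = 7 − (z₀ + w) = (7 − z₀) − w = 4 − w.
f(z) = 1/(4 − w)^3 = (1/(4)^3) · (1 − w/(4))^{−3}.
By the binomial series (1−u)^{−3} = Σ_{n≥0} C(n+2, 2) u^n for |u|<1, with u = w/(4):
  c_n = C(n+2, 2) / (4)^(n+3).
  c_0 = 1/(4)^3 = 1/64.
  c_1 = 3/(4)^4 = 3/256.
  c_2 = 6/(4)^5 = 3/512.
The series is valid for |w/d| < 1, i.e. |z − z₀| < |d|.
Radius of convergence: R = |7 − z₀| = |4| = 4 (distance from z₀ to the singularity z = 7).

c_0 = 1/64, c_1 = 3/256, c_2 = 3/512; R = 4.


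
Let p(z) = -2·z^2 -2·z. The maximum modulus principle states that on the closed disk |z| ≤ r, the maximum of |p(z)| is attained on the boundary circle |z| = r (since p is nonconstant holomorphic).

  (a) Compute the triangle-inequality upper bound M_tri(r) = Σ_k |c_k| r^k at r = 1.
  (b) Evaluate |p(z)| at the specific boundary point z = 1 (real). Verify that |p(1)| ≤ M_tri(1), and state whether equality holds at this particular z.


Coefficients: c_0 = 0, c_1 = -2, c_2 = -2. Radius r = 1.
Part (a). Triangle bound: M_tri(r) = Σ_k |c_k| r^k
  = |0|·1^0 + |-2|·1^1 + |-2|·1^2
  = 0 + 2 + 2 = 4.
This bounds M(r) := max_{|z|=r} |p(z)| from above; equality holds iff all terms c_k z^k can be made to align in phase at a single z on |z|=r.
Part (b). At z = 1 (real, on the circle |z| = r):
  p(1) = (0)·1^0 + (-2)·1^1 + (-2)·1^2 = -4.
  |p(1)| = 4.
Since all nonzero coefficients share the same sign, |p(1)| = 4 = M_tri(1); the triangle bound is attained at z = 1, so in fact M(r) = 4.

M_tri(1) = 4; |p(1)| = 4; equality at z=1: yes.


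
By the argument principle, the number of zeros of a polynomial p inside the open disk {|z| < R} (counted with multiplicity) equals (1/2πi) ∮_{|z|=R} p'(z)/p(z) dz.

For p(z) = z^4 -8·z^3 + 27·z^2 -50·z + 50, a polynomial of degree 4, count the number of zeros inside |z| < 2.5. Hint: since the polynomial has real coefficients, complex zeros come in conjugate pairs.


The zeros of p are: (3 + 1i), (3 - 1i), (1 + 2i), (1 - 2i).
Their magnitudes are: 3.162, 3.162, 2.236, 2.236.
Zeros with |z| < R = 2.5: (1 + 2i), (1 - 2i).
Count = 2.
By the argument principle, (1/2πi) ∮_{|z|=R} p'(z)/p(z) dz equals exactly this count.

Number of zeros inside |z| < 2.5: 2.


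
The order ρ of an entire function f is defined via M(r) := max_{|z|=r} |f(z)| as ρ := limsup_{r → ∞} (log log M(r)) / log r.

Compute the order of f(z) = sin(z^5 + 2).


Write sin(w) = (e^{iw} ± e^{−iw})/(2 or 2i), so |sin(w)| ≤ e^{|w|}. With w = z^5 + 2, |w| ≤ 1r^5 + 2 on |z|=r, giving M(r) ≤ e^{1r^5 + 2} and ρ ≤ 5. For the lower bound, choose z on |z|=r with 1z^5 purely imaginary of modulus 1r^5; then |sin(z^5 + 2)| grows like e^{1r^5}/2, so ρ ≥ 5. Hence ρ = 5.
Therefore ρ = 5.

Order ρ = 5.


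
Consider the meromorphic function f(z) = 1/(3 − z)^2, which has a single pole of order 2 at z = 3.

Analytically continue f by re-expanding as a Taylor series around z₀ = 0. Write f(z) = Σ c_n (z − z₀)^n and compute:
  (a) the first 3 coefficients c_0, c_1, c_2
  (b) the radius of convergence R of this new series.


Let w = z − z₀, so z = z₀ + w.
Then 3 − z = 3 − (z₀ + w) = (3 − z₀) − w = 3 − w.
f(z) = 1/(3 − w)^2 = (1/(3)^2) · (1 − w/(3))^{−2}.
By the binomial series (1−u)^{−2} = Σ_{n≥0} C(n+1, 1) u^n for |u|<1, with u = w/(3):
  c_n = C(n+1, 1) / (3)^(n+2).
  c_0 = 1/(3)^2 = 1/9.
  c_1 = 2/(3)^3 = 2/27.
  c_2 = 3/(3)^4 = 1/27.
The series is valid for |w/d| < 1, i.e. |z − z₀| < |d|.
Radius of convergence: R = |3 − z₀| = |3| = 3 (distance from z₀ to the singularity z = 3).

c_0 = 1/9, c_1 = 2/27, c_2 = 1/27; R = 3.


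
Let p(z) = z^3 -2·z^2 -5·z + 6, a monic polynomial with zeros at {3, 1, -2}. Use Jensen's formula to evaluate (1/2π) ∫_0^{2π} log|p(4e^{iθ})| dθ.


Zeros: -2, 1, 3; r = 4.
Inside |z| < r: -2, 1, 3. Outside (|z| ≥ r): ∅.
p(0) = 6, so log|p(0)| = log(6) = 1.7918.
Apply Jensen: I(r) = log|p(0)| + Σ_k log(r/|z_k|), summed over zeros inside |z| < r.
  log(r/|z_k|) for z_k = 3: log(4/3) = 0.2877
  log(r/|z_k|) for z_k = 1: log(4/1) = 1.3863
  log(r/|z_k|) for z_k = -2: log(4/2) = 0.6931
Sum over inside zeros: 2.3671.
I(r) = log|p(0)| + (inside sum) = 1.7918 + 2.3671 = 4.1589.
Closed form (all zeros inside, monic): I(r) = n·log(r) = 3·log(4) = 4.1589. ✓

I(r) ≈ 4.1589.


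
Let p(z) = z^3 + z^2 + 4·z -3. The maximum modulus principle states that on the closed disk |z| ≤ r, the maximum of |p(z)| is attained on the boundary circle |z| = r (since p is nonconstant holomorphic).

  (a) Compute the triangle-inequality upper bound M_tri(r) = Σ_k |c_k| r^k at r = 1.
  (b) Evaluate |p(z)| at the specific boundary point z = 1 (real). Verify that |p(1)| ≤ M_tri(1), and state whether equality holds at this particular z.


Coefficients: c_0 = -3, c_1 = 4, c_2 = 1, c_3 = 1. Radius r = 1.
Part (a). Triangle bound: M_tri(r) = Σ_k |c_k| r^k
  = |-3|·1^0 + |4|·1^1 + |1|·1^2 + |1|·1^3
  = 3 + 4 + 1 + 1 = 9.
This bounds M(r) := max_{|z|=r} |p(z)| from above; equality holds iff all terms c_k z^k can be made to align in phase at a single z on |z|=r.
Part (b). At z = 1 (real, on the circle |z| = r):
  p(1) = (-3)·1^0 + (4)·1^1 + (1)·1^2 + (1)·1^3 = 3.
  |p(1)| = 3.
Check: |p(1)| = 3 ≤ 9 = M_tri(1). ✓ Equality does not hold at z = 1 (the coefficients have mixed signs, so the terms do not all align in phase there).

M_tri(1) = 9; |p(1)| = 3; equality at z=1: no.


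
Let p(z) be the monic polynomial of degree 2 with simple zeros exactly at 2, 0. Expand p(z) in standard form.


The polynomial is p(z) = ∏_{α ∈ S} (z − α), where S = {2, 0}.
Expanding the product yields: p(z) = z^2 -2·z.
The resulting polynomial has degree 2 and real coefficients as required.

p(z) = z^2 -2·z.


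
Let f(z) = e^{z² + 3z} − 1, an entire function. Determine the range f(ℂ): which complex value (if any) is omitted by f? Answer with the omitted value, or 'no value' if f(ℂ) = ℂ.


Little Picard bounds the complement of f(ℂ) to at most one point.
The exponent g(z) = z² + 3z is a nonconstant polynomial, hence surjective onto ℂ. So e^{g(z)} takes every value in {e^w : w ∈ ℂ} = ℂ ∖ {0}. Adding -1 shifts the range to ℂ ∖ {-1}. f omits exactly -1.

Omitted value: -1.


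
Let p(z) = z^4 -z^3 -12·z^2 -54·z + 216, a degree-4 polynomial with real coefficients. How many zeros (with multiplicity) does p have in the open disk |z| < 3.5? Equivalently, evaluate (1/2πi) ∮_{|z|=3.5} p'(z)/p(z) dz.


The zeros of p are: 3, (-3 + 3i), (-3 - 3i), 4.
Their magnitudes are: 3, 4.243, 4.243, 4.
Zeros with |z| < R = 3.5: 3.
Count = 1.
By the argument principle, (1/2πi) ∮_{|z|=R} p'(z)/p(z) dz equals exactly this count.

Number of zeros inside |z| < 3.5: 1.


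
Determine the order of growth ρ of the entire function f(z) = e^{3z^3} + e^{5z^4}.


Each summand is entire of order 3 and 4 respectively (as in the single-exponential case). The order of a sum is at most the max of the orders, so ρ ≤ 4. For the lower bound: on |z|=r choose arg z so that 5z^4 is real positive; then |e^{5z^4}| = e^{5r^4} while |e^{3z^3}| ≤ e^{3r^3} = o(e^{5r^4}). So |f| ≥ e^{5r^4}(1 − o(1)) and ρ ≥ 4. Hence ρ = max(3, 4) = 4.
Therefore ρ = 4.

Order ρ = 4.


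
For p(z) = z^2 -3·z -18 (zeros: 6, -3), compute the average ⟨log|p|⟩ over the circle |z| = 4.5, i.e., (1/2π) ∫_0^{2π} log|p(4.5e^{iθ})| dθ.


Zeros: -3, 6; r = 4.5.
Inside |z| < r: -3. Outside (|z| ≥ r): 6.
p(0) = -18, so log|p(0)| = log(18) = 2.8904.
Apply Jensen: I(r) = log|p(0)| + Σ_k log(r/|z_k|), summed over zeros inside |z| < r.
  log(r/|z_k|) for z_k = -3: log(4.5/3) = 0.4055
  Outside zeros (6) contribute nothing to the Jensen sum.
Sum over inside zeros: 0.4055.
I(r) = log|p(0)| + (inside sum) = 2.8904 + 0.4055 = 3.2958.
Note: since some zeros are outside |z| ≤ r, the simplified n·log(r) form does NOT apply — only the inside zeros contribute.

I(r) ≈ 3.2958.
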